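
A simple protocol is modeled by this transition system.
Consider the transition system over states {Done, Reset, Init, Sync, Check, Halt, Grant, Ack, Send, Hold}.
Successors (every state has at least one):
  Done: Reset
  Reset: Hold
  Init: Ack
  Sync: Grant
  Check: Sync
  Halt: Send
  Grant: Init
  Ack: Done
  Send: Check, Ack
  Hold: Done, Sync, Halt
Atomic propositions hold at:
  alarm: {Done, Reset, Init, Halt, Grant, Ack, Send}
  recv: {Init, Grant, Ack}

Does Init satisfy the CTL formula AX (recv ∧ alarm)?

Sat(recv ∧ alarm) = {Init, Grant, Ack}
Sat(AX (recv ∧ alarm)) = {s : every successor in {Init, Grant, Ack}} = {Init, Sync, Grant}
Init ∈ Sat(AX (recv ∧ alarm)) = {Init, Sync, Grant}, so the formula holds at Init.

Yes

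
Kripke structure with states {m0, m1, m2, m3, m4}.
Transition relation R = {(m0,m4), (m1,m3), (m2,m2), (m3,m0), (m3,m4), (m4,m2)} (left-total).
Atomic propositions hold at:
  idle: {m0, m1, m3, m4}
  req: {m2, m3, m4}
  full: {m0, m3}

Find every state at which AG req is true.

{m2, m4}

AG req: greatest fixpoint, start Z0 = {m2, m3, m4}, keep only states in Sat with every successor in Z. Z1 = {m2, m4}; fixed.
Sat(AG req) = {m2, m4}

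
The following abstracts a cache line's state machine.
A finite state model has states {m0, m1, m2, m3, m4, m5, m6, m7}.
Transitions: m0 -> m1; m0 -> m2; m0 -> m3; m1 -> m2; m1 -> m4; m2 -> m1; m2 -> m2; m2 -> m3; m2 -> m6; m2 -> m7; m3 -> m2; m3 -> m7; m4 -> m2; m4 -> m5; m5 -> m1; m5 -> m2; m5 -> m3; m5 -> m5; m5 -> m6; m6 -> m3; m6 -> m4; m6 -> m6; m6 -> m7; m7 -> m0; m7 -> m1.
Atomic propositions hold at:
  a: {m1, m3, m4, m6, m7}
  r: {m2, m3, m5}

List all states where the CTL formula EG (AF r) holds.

{m0, m1, m2, m3, m4, m5, m7}

AF r: least fixpoint, start Z0 = {m2, m3, m5}, add states with every successor in Z. Z1 = {m2, m3, m4, m5}; Z2 = {m1, m2, m3, m4, m5}; Z3 = {m0, m1, m2, m3, m4, m5}; Z4 = {m0, m1, m2, m3, m4, m5, m7}; fixed.
Sat(AF r) = {m0, m1, m2, m3, m4, m5, m7}
EG (AF r): greatest fixpoint, start Z0 = {m0, m1, m2, m3, m4, m5, m7}, keep only states in Sat with some successor in Z. Already a fixed point.
Sat(EG (AF r)) = {m0, m1, m2, m3, m4, m5, m7}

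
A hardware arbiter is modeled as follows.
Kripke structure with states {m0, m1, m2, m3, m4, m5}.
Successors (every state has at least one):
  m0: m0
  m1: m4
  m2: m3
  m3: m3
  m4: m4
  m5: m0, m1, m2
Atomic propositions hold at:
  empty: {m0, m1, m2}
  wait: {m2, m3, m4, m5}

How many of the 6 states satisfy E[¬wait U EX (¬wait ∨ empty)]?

2

Sat(¬wait) = {m0, m1}
Sat(¬wait ∨ empty) = {m0, m1, m2}
Sat(EX (¬wait ∨ empty)) = {s : some successor in {m0, m1, m2}} = {m0, m5}
E[¬wait U EX (¬wait ∨ empty)]: least fixpoint, start Z0 = Sat(EX (¬wait ∨ empty)) = {m0, m5}, add states in Sat(¬wait) with some successor in Z. Already a fixed point.
Sat(E[¬wait U EX (¬wait ∨ empty)]) = {m0, m5}
|Sat(E[¬wait U EX (¬wait ∨ empty)])| = |{m0, m5}| = 2.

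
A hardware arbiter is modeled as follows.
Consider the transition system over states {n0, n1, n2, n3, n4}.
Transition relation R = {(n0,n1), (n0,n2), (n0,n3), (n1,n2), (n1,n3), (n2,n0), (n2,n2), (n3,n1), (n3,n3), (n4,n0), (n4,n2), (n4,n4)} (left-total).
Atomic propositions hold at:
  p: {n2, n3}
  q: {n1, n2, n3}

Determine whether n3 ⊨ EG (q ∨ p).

Sat(q ∨ p) = {n1, n2, n3}
EG (q ∨ p): greatest fixpoint, start Z0 = {n1, n2, n3}, keep only states in Sat with some successor in Z. Already a fixed point.
Sat(EG (q ∨ p)) = {n1, n2, n3}
n3 ∈ Sat(EG (q ∨ p)) = {n1, n2, n3}, so the formula holds at n3.

Yes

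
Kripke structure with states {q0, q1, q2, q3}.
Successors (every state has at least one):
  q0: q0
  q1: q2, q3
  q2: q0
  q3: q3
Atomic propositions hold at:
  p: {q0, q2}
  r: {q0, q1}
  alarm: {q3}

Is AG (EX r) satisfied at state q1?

No

Sat(EX r) = {s : some successor in {q0, q1}} = {q0, q2}
AG (EX r): greatest fixpoint, start Z0 = {q0, q2}, keep only states in Sat with every successor in Z. Already a fixed point.
Sat(AG (EX r)) = {q0, q2}
q1 ∉ Sat(AG (EX r)) = {q0, q2}, so the formula does not hold at q1.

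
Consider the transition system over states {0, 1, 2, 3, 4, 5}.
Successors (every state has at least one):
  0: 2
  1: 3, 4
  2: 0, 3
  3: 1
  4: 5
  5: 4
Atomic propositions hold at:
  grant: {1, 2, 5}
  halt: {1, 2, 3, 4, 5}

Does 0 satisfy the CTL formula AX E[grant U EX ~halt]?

Sat(~halt) = {0}
Sat(EX ~halt) = {s : some successor in {0}} = {2}
E[grant U EX ~halt]: least fixpoint, start Z0 = Sat(EX ~halt) = {2}, add states in Sat(grant) with some successor in Z. Already a fixed point.
Sat(E[grant U EX ~halt]) = {2}
Sat(AX E[grant U EX ~halt]) = {s : every successor in {2}} = {0}
0 ∈ Sat(AX E[grant U EX ~halt]) = {0}, so the formula holds at 0.

Yes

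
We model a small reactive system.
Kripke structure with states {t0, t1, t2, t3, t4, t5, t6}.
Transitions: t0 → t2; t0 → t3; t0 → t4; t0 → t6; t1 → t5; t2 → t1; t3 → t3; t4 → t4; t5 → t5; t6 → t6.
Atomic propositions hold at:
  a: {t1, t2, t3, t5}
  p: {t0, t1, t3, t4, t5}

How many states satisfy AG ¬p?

1

Sat(¬p) = {t2, t6}
AG ¬p: greatest fixpoint, start Z0 = {t2, t6}, keep only states in Sat with every successor in Z. Z1 = {t6}; fixed.
Sat(AG ¬p) = {t6}
|Sat(AG ¬p)| = |{t6}| = 1.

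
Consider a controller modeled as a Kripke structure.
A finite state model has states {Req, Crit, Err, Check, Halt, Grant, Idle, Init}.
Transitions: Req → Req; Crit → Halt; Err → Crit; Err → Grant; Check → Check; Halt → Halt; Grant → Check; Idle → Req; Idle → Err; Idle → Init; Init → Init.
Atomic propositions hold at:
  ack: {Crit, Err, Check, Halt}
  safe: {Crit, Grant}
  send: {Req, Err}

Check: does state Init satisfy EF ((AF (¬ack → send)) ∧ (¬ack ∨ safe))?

No

Sat(¬ack) = {Req, Grant, Idle, Init}
Sat(¬ack → send) = {Req, Crit, Err, Check, Halt}
AF (¬ack → send): least fixpoint, start Z0 = {Req, Crit, Err, Check, Halt}, add states with every successor in Z. Z1 = {Req, Crit, Err, Check, Halt, Grant}; fixed.
Sat(AF (¬ack → send)) = {Req, Crit, Err, Check, Halt, Grant}
Sat(¬ack ∨ safe) = {Req, Crit, Grant, Idle, Init}
Sat((AF (¬ack → send)) ∧ (¬ack ∨ safe)) = {Req, Crit, Grant}
EF ((AF (¬ack → send)) ∧ (¬ack ∨ safe)): least fixpoint, start Z0 = {Req, Crit, Grant}, add states with some successor in Z. Z1 = {Req, Crit, Err, Grant, Idle}; fixed.
Sat(EF ((AF (¬ack → send)) ∧ (¬ack ∨ safe))) = {Req, Crit, Err, Grant, Idle}
Init ∉ Sat(EF ((AF (¬ack → send)) ∧ (¬ack ∨ safe))) = {Req, Crit, Err, Grant, Idle}, so the formula does not hold at Init.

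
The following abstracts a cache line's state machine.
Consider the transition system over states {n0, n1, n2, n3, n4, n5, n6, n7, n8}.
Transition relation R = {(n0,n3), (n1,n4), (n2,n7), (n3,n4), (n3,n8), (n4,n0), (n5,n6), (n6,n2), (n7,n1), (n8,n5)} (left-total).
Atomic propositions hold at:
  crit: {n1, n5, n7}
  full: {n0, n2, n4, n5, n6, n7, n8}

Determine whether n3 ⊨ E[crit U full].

No

E[crit U full]: least fixpoint, start Z0 = Sat(full) = {n0, n2, n4, n5, n6, n7, n8}, add states in Sat(crit) with some successor in Z. Z1 = {n0, n1, n2, n4, n5, n6, n7, n8}; fixed.
Sat(E[crit U full]) = {n0, n1, n2, n4, n5, n6, n7, n8}
n3 ∉ Sat(E[crit U full]) = {n0, n1, n2, n4, n5, n6, n7, n8}, so the formula does not hold at n3.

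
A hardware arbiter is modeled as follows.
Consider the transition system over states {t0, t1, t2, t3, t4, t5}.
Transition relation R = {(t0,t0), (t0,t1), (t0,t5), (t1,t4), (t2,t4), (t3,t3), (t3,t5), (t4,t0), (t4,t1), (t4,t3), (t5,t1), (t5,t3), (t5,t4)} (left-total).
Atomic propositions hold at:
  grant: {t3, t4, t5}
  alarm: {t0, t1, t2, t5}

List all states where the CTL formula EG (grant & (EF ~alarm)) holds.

{t3, t4, t5}

Sat(~alarm) = {t3, t4}
EF ~alarm: least fixpoint, start Z0 = {t3, t4}, add states with some successor in Z. Z1 = {t1, t2, t3, t4, t5}; Z2 = {t0, t1, t2, t3, t4, t5}; fixed.
Sat(EF ~alarm) = {t0, t1, t2, t3, t4, t5}
Sat(grant & (EF ~alarm)) = {t3, t4, t5}
EG (grant & (EF ~alarm)): greatest fixpoint, start Z0 = {t3, t4, t5}, keep only states in Sat with some successor in Z. Already a fixed point.
Sat(EG (grant & (EF ~alarm))) = {t3, t4, t5}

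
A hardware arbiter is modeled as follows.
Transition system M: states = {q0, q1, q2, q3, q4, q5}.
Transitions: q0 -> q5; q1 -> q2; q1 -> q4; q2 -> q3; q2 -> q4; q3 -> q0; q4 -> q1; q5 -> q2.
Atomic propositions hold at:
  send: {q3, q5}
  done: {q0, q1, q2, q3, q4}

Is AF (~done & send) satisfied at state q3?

Yes

Sat(~done) = {q5}
Sat(~done & send) = {q5}
AF (~done & send): least fixpoint, start Z0 = {q5}, add states with every successor in Z. Z1 = {q0, q5}; Z2 = {q0, q3, q5}; fixed.
Sat(AF (~done & send)) = {q0, q3, q5}
q3 ∈ Sat(AF (~done & send)) = {q0, q3, q5}, so the formula holds at q3.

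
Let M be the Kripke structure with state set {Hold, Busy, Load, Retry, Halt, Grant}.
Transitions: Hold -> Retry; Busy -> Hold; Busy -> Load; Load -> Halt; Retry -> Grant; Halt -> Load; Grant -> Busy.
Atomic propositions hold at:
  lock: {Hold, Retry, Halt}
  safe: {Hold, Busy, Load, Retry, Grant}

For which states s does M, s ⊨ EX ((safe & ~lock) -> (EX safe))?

Sat(~lock) = {Busy, Load, Grant}
Sat(safe & ~lock) = {Busy, Load, Grant}
Sat(EX safe) = {s : some successor in {Hold, Busy, Load, Retry, Grant}} = {Hold, Busy, Retry, Halt, Grant}
Sat((safe & ~lock) -> (EX safe)) = {Hold, Busy, Retry, Halt, Grant}
Sat(EX ((safe & ~lock) -> (EX safe))) = {s : some successor in {Hold, Busy, Retry, Halt, Grant}} = {Hold, Busy, Load, Retry, Grant}

{Hold, Busy, Load, Retry, Grant}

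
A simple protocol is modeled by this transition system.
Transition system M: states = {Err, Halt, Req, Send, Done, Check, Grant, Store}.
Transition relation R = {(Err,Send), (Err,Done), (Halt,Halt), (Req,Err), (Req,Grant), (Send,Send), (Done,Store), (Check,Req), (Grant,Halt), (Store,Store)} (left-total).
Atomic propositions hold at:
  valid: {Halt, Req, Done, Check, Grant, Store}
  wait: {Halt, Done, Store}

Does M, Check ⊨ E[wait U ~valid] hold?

No

Sat(~valid) = {Err, Send}
E[wait U ~valid]: least fixpoint, start Z0 = Sat(~valid) = {Err, Send}, add states in Sat(wait) with some successor in Z. Already a fixed point.
Sat(E[wait U ~valid]) = {Err, Send}
Check ∉ Sat(E[wait U ~valid]) = {Err, Send}, so the formula does not hold at Check.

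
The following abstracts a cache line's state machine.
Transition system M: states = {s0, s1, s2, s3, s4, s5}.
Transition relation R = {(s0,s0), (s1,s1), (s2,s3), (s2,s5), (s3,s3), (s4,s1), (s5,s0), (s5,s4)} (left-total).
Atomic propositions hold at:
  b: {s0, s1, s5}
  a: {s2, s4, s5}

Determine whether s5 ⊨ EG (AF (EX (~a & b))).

Yes

Sat(~a) = {s0, s1, s3}
Sat(~a & b) = {s0, s1}
Sat(EX (~a & b)) = {s : some successor in {s0, s1}} = {s0, s1, s4, s5}
AF (EX (~a & b)): least fixpoint, start Z0 = {s0, s1, s4, s5}, add states with every successor in Z. Already a fixed point.
Sat(AF (EX (~a & b))) = {s0, s1, s4, s5}
EG (AF (EX (~a & b))): greatest fixpoint, start Z0 = {s0, s1, s4, s5}, keep only states in Sat with some successor in Z. Already a fixed point.
Sat(EG (AF (EX (~a & b)))) = {s0, s1, s4, s5}
s5 ∈ Sat(EG (AF (EX (~a & b)))) = {s0, s1, s4, s5}, so the formula holds at s5.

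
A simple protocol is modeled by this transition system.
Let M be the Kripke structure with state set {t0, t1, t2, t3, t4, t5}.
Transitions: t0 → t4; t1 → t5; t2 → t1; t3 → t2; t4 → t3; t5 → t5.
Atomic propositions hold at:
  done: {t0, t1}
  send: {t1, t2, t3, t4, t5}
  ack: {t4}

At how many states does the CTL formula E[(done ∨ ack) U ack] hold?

Sat(done ∨ ack) = {t0, t1, t4}
E[(done ∨ ack) U ack]: least fixpoint, start Z0 = Sat(ack) = {t4}, add states in Sat(done ∨ ack) with some successor in Z. Z1 = {t0, t4}; fixed.
Sat(E[(done ∨ ack) U ack]) = {t0, t4}
|Sat(E[(done ∨ ack) U ack])| = |{t0, t4}| = 2.

2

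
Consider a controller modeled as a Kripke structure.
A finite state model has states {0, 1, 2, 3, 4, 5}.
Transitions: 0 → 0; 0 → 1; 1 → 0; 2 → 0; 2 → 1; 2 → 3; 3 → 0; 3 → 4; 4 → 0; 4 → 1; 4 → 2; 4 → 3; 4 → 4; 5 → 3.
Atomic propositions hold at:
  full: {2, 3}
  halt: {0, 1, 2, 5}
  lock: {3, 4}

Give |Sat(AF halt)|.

4

AF halt: least fixpoint, start Z0 = {0, 1, 2, 5}, add states with every successor in Z. Already a fixed point.
Sat(AF halt) = {0, 1, 2, 5}
|Sat(AF halt)| = |{0, 1, 2, 5}| = 4.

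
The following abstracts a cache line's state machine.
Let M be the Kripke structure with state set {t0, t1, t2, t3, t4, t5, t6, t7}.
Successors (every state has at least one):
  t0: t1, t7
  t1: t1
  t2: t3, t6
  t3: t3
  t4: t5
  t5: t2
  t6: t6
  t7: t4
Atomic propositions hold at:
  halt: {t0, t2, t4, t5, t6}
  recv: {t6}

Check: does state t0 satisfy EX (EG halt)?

No

EG halt: greatest fixpoint, start Z0 = {t0, t2, t4, t5, t6}, keep only states in Sat with some successor in Z. Z1 = {t2, t4, t5, t6}; fixed.
Sat(EG halt) = {t2, t4, t5, t6}
Sat(EX (EG halt)) = {s : some successor in {t2, t4, t5, t6}} = {t2, t4, t5, t6, t7}
t0 ∉ Sat(EX (EG halt)) = {t2, t4, t5, t6, t7}, so the formula does not hold at t0.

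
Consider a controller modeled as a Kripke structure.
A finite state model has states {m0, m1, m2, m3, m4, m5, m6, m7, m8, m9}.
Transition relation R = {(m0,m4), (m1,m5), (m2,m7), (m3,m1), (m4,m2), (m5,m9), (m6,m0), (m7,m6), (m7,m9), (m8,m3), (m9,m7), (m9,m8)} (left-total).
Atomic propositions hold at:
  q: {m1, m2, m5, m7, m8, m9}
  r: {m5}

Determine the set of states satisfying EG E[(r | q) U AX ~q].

Sat(r | q) = {m1, m2, m5, m7, m8, m9}
Sat(~q) = {m0, m3, m4, m6}
Sat(AX ~q) = {s : every successor in {m0, m3, m4, m6}} = {m0, m6, m8}
E[(r | q) U AX ~q]: least fixpoint, start Z0 = Sat(AX ~q) = {m0, m6, m8}, add states in Sat(r | q) with some successor in Z. Z1 = {m0, m6, m7, m8, m9}; Z2 = {m0, m2, m5, m6, m7, m8, m9}; Z3 = {m0, m1, m2, m5, m6, m7, m8, m9}; fixed.
Sat(E[(r | q) U AX ~q]) = {m0, m1, m2, m5, m6, m7, m8, m9}
EG E[(r | q) U AX ~q]: greatest fixpoint, start Z0 = {m0, m1, m2, m5, m6, m7, m8, m9}, keep only states in Sat with some successor in Z. Z1 = {m1, m2, m5, m6, m7, m9}; Z2 = {m1, m2, m5, m7, m9}; fixed.
Sat(EG E[(r | q) U AX ~q]) = {m1, m2, m5, m7, m9}

{m1, m2, m5, m7, m9}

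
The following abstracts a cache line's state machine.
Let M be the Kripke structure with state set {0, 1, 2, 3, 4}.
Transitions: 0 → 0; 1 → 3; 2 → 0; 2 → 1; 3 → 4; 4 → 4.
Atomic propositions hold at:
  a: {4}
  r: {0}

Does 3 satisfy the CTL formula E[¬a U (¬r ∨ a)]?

Yes

Sat(¬a) = {0, 1, 2, 3}
Sat(¬r) = {1, 2, 3, 4}
Sat(¬r ∨ a) = {1, 2, 3, 4}
E[¬a U (¬r ∨ a)]: least fixpoint, start Z0 = Sat((¬r ∨ a)) = {1, 2, 3, 4}, add states in Sat(¬a) with some successor in Z. Already a fixed point.
Sat(E[¬a U (¬r ∨ a)]) = {1, 2, 3, 4}
3 ∈ Sat(E[¬a U (¬r ∨ a)]) = {1, 2, 3, 4}, so the formula holds at 3.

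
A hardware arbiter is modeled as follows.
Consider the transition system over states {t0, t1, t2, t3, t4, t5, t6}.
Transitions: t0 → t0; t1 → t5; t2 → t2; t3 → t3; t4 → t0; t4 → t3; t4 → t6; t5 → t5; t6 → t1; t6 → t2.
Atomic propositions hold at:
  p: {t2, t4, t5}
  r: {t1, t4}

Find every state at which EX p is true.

Sat(EX p) = {s : some successor in {t2, t4, t5}} = {t1, t2, t5, t6}

{t1, t2, t5, t6}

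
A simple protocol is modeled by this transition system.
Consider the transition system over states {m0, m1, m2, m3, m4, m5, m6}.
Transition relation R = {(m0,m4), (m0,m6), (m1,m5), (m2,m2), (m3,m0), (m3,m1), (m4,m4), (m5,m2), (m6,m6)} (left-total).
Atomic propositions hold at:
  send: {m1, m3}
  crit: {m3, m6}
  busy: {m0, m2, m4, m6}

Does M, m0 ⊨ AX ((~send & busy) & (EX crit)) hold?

No

Sat(~send) = {m0, m2, m4, m5, m6}
Sat(~send & busy) = {m0, m2, m4, m6}
Sat(EX crit) = {s : some successor in {m3, m6}} = {m0, m6}
Sat((~send & busy) & (EX crit)) = {m0, m6}
Sat(AX ((~send & busy) & (EX crit))) = {s : every successor in {m0, m6}} = {m6}
m0 ∉ Sat(AX ((~send & busy) & (EX crit))) = {m6}, so the formula does not hold at m0.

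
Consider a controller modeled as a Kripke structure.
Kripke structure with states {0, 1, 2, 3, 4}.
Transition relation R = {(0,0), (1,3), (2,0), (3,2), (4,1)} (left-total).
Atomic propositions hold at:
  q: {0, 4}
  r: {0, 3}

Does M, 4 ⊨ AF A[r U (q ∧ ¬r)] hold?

Yes

Sat(¬r) = {1, 2, 4}
Sat(q ∧ ¬r) = {4}
A[r U (q ∧ ¬r)]: least fixpoint, start Z0 = Sat((q ∧ ¬r)) = {4}, add states in Sat(r) with every successor in Z. Already a fixed point.
Sat(A[r U (q ∧ ¬r)]) = {4}
AF A[r U (q ∧ ¬r)]: least fixpoint, start Z0 = {4}, add states with every successor in Z. Already a fixed point.
Sat(AF A[r U (q ∧ ¬r)]) = {4}
4 ∈ Sat(AF A[r U (q ∧ ¬r)]) = {4}, so the formula holds at 4.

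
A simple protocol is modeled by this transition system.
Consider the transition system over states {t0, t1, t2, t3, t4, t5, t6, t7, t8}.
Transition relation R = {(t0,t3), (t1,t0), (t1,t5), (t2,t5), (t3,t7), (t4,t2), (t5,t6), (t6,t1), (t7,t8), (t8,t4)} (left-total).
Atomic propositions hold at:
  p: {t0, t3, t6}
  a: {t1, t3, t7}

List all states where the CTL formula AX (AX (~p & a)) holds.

{t0, t5}

Sat(~p) = {t1, t2, t4, t5, t7, t8}
Sat(~p & a) = {t1, t7}
Sat(AX (~p & a)) = {s : every successor in {t1, t7}} = {t3, t6}
Sat(AX (AX (~p & a))) = {s : every successor in {t3, t6}} = {t0, t5}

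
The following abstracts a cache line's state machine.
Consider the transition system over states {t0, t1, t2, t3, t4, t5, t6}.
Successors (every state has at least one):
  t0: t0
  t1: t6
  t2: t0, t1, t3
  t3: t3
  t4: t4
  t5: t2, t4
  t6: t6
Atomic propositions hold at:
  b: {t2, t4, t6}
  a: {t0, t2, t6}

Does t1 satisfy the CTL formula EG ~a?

No

Sat(~a) = {t1, t3, t4, t5}
EG ~a: greatest fixpoint, start Z0 = {t1, t3, t4, t5}, keep only states in Sat with some successor in Z. Z1 = {t3, t4, t5}; fixed.
Sat(EG ~a) = {t3, t4, t5}
t1 ∉ Sat(EG ~a) = {t3, t4, t5}, so the formula does not hold at t1.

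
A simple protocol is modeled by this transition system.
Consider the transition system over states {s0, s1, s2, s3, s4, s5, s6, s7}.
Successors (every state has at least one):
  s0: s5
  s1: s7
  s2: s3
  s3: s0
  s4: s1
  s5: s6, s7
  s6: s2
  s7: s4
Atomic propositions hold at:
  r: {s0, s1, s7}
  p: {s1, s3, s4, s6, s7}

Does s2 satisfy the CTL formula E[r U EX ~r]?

Sat(~r) = {s2, s3, s4, s5, s6}
Sat(EX ~r) = {s : some successor in {s2, s3, s4, s5, s6}} = {s0, s2, s5, s6, s7}
E[r U EX ~r]: least fixpoint, start Z0 = Sat(EX ~r) = {s0, s2, s5, s6, s7}, add states in Sat(r) with some successor in Z. Z1 = {s0, s1, s2, s5, s6, s7}; fixed.
Sat(E[r U EX ~r]) = {s0, s1, s2, s5, s6, s7}
s2 ∈ Sat(E[r U EX ~r]) = {s0, s1, s2, s5, s6, s7}, so the formula holds at s2.

Yes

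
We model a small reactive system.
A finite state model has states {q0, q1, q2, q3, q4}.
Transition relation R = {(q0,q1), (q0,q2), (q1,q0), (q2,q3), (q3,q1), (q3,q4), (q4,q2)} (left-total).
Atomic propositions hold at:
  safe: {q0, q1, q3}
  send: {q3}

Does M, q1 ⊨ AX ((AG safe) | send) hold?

AG safe: greatest fixpoint, start Z0 = {q0, q1, q3}, keep only states in Sat with every successor in Z. Z1 = {q1}; Z2 = ∅; fixed.
Sat(AG safe) = ∅
Sat((AG safe) | send) = {q3}
Sat(AX ((AG safe) | send)) = {s : every successor in {q3}} = {q2}
q1 ∉ Sat(AX ((AG safe) | send)) = {q2}, so the formula does not hold at q1.

No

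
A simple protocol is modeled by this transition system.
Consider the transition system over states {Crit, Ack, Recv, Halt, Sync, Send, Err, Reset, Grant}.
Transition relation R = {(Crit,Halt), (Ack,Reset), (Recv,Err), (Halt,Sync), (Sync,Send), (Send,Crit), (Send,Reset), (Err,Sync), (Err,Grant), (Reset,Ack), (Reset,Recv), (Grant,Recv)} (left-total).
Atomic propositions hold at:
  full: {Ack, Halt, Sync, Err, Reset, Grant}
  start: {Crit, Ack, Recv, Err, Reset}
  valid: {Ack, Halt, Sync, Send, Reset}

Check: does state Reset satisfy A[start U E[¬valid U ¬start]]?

No

Sat(¬valid) = {Crit, Recv, Err, Grant}
Sat(¬start) = {Halt, Sync, Send, Grant}
E[¬valid U ¬start]: least fixpoint, start Z0 = Sat(¬start) = {Halt, Sync, Send, Grant}, add states in Sat(¬valid) with some successor in Z. Z1 = {Crit, Halt, Sync, Send, Err, Grant}; Z2 = {Crit, Recv, Halt, Sync, Send, Err, Grant}; fixed.
Sat(E[¬valid U ¬start]) = {Crit, Recv, Halt, Sync, Send, Err, Grant}
A[start U E[¬valid U ¬start]]: least fixpoint, start Z0 = Sat(E[¬valid U ¬start]) = {Crit, Recv, Halt, Sync, Send, Err, Grant}, add states in Sat(start) with every successor in Z. Already a fixed point.
Sat(A[start U E[¬valid U ¬start]]) = {Crit, Recv, Halt, Sync, Send, Err, Grant}
Reset ∉ Sat(A[start U E[¬valid U ¬start]]) = {Crit, Recv, Halt, Sync, Send, Err, Grant}, so the formula does not hold at Reset.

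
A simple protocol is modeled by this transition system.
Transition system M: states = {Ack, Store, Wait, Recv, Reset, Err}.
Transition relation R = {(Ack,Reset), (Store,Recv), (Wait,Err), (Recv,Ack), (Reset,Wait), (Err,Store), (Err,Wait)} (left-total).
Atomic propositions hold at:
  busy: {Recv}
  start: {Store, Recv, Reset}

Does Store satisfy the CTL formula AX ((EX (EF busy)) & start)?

Yes

EF busy: least fixpoint, start Z0 = {Recv}, add states with some successor in Z. Z1 = {Store, Recv}; Z2 = {Store, Recv, Err}; Z3 = {Store, Wait, Recv, Err}; Z4 = {Store, Wait, Recv, Reset, Err}; Z5 = {Ack, Store, Wait, Recv, Reset, Err}; fixed.
Sat(EF busy) = {Ack, Store, Wait, Recv, Reset, Err}
Sat(EX (EF busy)) = {s : some successor in {Ack, Store, Wait, Recv, Reset, Err}} = {Ack, Store, Wait, Recv, Reset, Err}
Sat((EX (EF busy)) & start) = {Store, Recv, Reset}
Sat(AX ((EX (EF busy)) & start)) = {s : every successor in {Store, Recv, Reset}} = {Ack, Store}
Store ∈ Sat(AX ((EX (EF busy)) & start)) = {Ack, Store}, so the formula holds at Store.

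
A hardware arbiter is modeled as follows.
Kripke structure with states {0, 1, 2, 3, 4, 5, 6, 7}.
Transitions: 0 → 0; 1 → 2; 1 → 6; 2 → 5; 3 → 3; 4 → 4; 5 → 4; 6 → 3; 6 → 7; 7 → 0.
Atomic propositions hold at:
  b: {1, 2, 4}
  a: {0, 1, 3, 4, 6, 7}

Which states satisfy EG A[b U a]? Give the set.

A[b U a]: least fixpoint, start Z0 = Sat(a) = {0, 1, 3, 4, 6, 7}, add states in Sat(b) with every successor in Z. Already a fixed point.
Sat(A[b U a]) = {0, 1, 3, 4, 6, 7}
EG A[b U a]: greatest fixpoint, start Z0 = {0, 1, 3, 4, 6, 7}, keep only states in Sat with some successor in Z. Already a fixed point.
Sat(EG A[b U a]) = {0, 1, 3, 4, 6, 7}

{0, 1, 3, 4, 6, 7}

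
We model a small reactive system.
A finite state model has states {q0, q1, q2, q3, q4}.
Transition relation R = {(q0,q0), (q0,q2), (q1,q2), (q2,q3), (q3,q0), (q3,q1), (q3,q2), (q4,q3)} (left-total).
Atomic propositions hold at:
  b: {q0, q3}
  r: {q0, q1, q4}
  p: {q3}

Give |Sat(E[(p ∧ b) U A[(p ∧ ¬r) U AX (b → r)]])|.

Sat(p ∧ b) = {q3}
Sat(¬r) = {q2, q3}
Sat(p ∧ ¬r) = {q3}
Sat(b → r) = {q0, q1, q2, q4}
Sat(AX (b → r)) = {s : every successor in {q0, q1, q2, q4}} = {q0, q1, q3}
A[(p ∧ ¬r) U AX (b → r)]: least fixpoint, start Z0 = Sat(AX (b → r)) = {q0, q1, q3}, add states in Sat(p ∧ ¬r) with every successor in Z. Already a fixed point.
Sat(A[(p ∧ ¬r) U AX (b → r)]) = {q0, q1, q3}
E[(p ∧ b) U A[(p ∧ ¬r) U AX (b → r)]]: least fixpoint, start Z0 = Sat(A[(p ∧ ¬r) U AX (b → r)]) = {q0, q1, q3}, add states in Sat(p ∧ b) with some successor in Z. Already a fixed point.
Sat(E[(p ∧ b) U A[(p ∧ ¬r) U AX (b → r)]]) = {q0, q1, q3}
|Sat(E[(p ∧ b) U A[(p ∧ ¬r) U AX (b → r)]])| = |{q0, q1, q3}| = 3.

3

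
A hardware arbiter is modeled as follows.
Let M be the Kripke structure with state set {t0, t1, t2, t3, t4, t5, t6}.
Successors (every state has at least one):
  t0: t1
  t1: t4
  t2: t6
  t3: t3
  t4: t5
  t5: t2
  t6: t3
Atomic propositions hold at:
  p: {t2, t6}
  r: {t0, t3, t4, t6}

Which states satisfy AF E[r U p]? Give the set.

{t0, t1, t2, t4, t5, t6}

E[r U p]: least fixpoint, start Z0 = Sat(p) = {t2, t6}, add states in Sat(r) with some successor in Z. Already a fixed point.
Sat(E[r U p]) = {t2, t6}
AF E[r U p]: least fixpoint, start Z0 = {t2, t6}, add states with every successor in Z. Z1 = {t2, t5, t6}; Z2 = {t2, t4, t5, t6}; Z3 = {t1, t2, t4, t5, t6}; Z4 = {t0, t1, t2, t4, t5, t6}; fixed.
Sat(AF E[r U p]) = {t0, t1, t2, t4, t5, t6}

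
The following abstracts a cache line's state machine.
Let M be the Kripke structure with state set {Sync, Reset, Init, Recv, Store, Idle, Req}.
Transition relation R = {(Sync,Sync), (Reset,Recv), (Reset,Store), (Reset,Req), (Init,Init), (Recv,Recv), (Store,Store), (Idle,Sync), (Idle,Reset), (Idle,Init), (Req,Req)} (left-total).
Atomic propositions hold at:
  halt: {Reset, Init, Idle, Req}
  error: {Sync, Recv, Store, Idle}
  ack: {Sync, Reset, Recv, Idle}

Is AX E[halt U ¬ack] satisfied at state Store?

Yes

Sat(¬ack) = {Init, Store, Req}
E[halt U ¬ack]: least fixpoint, start Z0 = Sat(¬ack) = {Init, Store, Req}, add states in Sat(halt) with some successor in Z. Z1 = {Reset, Init, Store, Idle, Req}; fixed.
Sat(E[halt U ¬ack]) = {Reset, Init, Store, Idle, Req}
Sat(AX E[halt U ¬ack]) = {s : every successor in {Reset, Init, Store, Idle, Req}} = {Init, Store, Req}
Store ∈ Sat(AX E[halt U ¬ack]) = {Init, Store, Req}, so the formula holds at Store.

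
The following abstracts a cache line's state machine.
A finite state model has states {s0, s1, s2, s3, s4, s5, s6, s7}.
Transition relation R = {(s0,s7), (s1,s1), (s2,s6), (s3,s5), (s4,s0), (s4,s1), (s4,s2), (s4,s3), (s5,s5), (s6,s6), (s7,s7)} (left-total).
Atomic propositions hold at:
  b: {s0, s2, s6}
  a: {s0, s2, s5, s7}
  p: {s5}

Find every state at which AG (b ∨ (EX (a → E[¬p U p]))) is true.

{s1, s2, s3, s5, s6}

Sat(¬p) = {s0, s1, s2, s3, s4, s6, s7}
E[¬p U p]: least fixpoint, start Z0 = Sat(p) = {s5}, add states in Sat(¬p) with some successor in Z. Z1 = {s3, s5}; Z2 = {s3, s4, s5}; fixed.
Sat(E[¬p U p]) = {s3, s4, s5}
Sat(a → E[¬p U p]) = {s1, s3, s4, s5, s6}
Sat(EX (a → E[¬p U p])) = {s : some successor in {s1, s3, s4, s5, s6}} = {s1, s2, s3, s4, s5, s6}
Sat(b ∨ (EX (a → E[¬p U p]))) = {s0, s1, s2, s3, s4, s5, s6}
AG (b ∨ (EX (a → E[¬p U p]))): greatest fixpoint, start Z0 = {s0, s1, s2, s3, s4, s5, s6}, keep only states in Sat with every successor in Z. Z1 = {s1, s2, s3, s4, s5, s6}; Z2 = {s1, s2, s3, s5, s6}; fixed.
Sat(AG (b ∨ (EX (a → E[¬p U p])))) = {s1, s2, s3, s5, s6}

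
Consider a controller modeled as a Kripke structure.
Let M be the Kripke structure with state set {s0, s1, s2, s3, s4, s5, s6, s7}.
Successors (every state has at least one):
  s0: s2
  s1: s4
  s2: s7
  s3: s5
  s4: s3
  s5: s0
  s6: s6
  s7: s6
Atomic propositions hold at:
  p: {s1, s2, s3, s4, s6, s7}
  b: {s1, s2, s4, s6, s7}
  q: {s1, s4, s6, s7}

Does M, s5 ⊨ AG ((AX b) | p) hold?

No

Sat(AX b) = {s : every successor in {s1, s2, s4, s6, s7}} = {s0, s1, s2, s6, s7}
Sat((AX b) | p) = {s0, s1, s2, s3, s4, s6, s7}
AG ((AX b) | p): greatest fixpoint, start Z0 = {s0, s1, s2, s3, s4, s6, s7}, keep only states in Sat with every successor in Z. Z1 = {s0, s1, s2, s4, s6, s7}; Z2 = {s0, s1, s2, s6, s7}; Z3 = {s0, s2, s6, s7}; fixed.
Sat(AG ((AX b) | p)) = {s0, s2, s6, s7}
s5 ∉ Sat(AG ((AX b) | p)) = {s0, s2, s6, s7}, so the formula does not hold at s5.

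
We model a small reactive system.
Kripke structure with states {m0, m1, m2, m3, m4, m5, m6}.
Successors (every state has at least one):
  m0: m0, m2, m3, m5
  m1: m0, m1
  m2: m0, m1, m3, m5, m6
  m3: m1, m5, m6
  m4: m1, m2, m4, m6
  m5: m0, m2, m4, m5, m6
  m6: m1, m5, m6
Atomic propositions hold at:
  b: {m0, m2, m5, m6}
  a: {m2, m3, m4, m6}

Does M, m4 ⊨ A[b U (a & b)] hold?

Sat(a & b) = {m2, m6}
A[b U (a & b)]: least fixpoint, start Z0 = Sat((a & b)) = {m2, m6}, add states in Sat(b) with every successor in Z. Already a fixed point.
Sat(A[b U (a & b)]) = {m2, m6}
m4 ∉ Sat(A[b U (a & b)]) = {m2, m6}, so the formula does not hold at m4.

No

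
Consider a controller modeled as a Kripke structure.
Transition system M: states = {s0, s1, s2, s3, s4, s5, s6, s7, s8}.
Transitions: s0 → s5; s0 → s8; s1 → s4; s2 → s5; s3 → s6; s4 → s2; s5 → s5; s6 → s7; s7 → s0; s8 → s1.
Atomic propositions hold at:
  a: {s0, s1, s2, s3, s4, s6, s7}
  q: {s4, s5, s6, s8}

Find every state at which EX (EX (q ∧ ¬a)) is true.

{s0, s2, s4, s5, s7}

Sat(¬a) = {s5, s8}
Sat(q ∧ ¬a) = {s5, s8}
Sat(EX (q ∧ ¬a)) = {s : some successor in {s5, s8}} = {s0, s2, s5}
Sat(EX (EX (q ∧ ¬a))) = {s : some successor in {s0, s2, s5}} = {s0, s2, s4, s5, s7}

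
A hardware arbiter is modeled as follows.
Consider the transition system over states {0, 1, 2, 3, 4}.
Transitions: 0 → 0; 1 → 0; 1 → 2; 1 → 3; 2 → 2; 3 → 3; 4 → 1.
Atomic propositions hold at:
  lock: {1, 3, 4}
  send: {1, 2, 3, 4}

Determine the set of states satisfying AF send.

AF send: least fixpoint, start Z0 = {1, 2, 3, 4}, add states with every successor in Z. Already a fixed point.
Sat(AF send) = {1, 2, 3, 4}

{1, 2, 3, 4}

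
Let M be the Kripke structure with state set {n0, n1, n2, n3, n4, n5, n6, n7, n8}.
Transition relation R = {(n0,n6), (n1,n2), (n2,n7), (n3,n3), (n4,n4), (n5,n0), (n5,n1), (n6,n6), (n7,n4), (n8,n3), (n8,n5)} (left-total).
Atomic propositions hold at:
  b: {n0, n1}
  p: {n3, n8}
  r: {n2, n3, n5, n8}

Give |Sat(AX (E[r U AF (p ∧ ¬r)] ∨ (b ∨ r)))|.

4

Sat(¬r) = {n0, n1, n4, n6, n7}
Sat(p ∧ ¬r) = ∅
AF (p ∧ ¬r): least fixpoint, start Z0 = ∅, add states with every successor in Z. Already a fixed point.
Sat(AF (p ∧ ¬r)) = ∅
E[r U AF (p ∧ ¬r)]: least fixpoint, start Z0 = Sat(AF (p ∧ ¬r)) = ∅, add states in Sat(r) with some successor in Z. Already a fixed point.
Sat(E[r U AF (p ∧ ¬r)]) = ∅
Sat(b ∨ r) = {n0, n1, n2, n3, n5, n8}
Sat(E[r U AF (p ∧ ¬r)] ∨ (b ∨ r)) = {n0, n1, n2, n3, n5, n8}
Sat(AX (E[r U AF (p ∧ ¬r)] ∨ (b ∨ r))) = {s : every successor in {n0, n1, n2, n3, n5, n8}} = {n1, n3, n5, n8}
|Sat(AX (E[r U AF (p ∧ ¬r)] ∨ (b ∨ r)))| = |{n1, n3, n5, n8}| = 4.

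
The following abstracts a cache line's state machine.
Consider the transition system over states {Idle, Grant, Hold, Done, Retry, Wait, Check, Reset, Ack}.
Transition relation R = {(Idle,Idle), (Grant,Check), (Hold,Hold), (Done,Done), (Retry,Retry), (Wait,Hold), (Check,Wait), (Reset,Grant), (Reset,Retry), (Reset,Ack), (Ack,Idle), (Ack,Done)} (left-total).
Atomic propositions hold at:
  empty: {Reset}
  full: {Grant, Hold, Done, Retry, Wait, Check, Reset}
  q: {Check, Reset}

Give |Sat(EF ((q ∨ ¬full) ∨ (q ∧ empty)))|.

5

Sat(¬full) = {Idle, Ack}
Sat(q ∨ ¬full) = {Idle, Check, Reset, Ack}
Sat(q ∧ empty) = {Reset}
Sat((q ∨ ¬full) ∨ (q ∧ empty)) = {Idle, Check, Reset, Ack}
EF ((q ∨ ¬full) ∨ (q ∧ empty)): least fixpoint, start Z0 = {Idle, Check, Reset, Ack}, add states with some successor in Z. Z1 = {Idle, Grant, Check, Reset, Ack}; fixed.
Sat(EF ((q ∨ ¬full) ∨ (q ∧ empty))) = {Idle, Grant, Check, Reset, Ack}
|Sat(EF ((q ∨ ¬full) ∨ (q ∧ empty)))| = |{Idle, Grant, Check, Reset, Ack}| = 5.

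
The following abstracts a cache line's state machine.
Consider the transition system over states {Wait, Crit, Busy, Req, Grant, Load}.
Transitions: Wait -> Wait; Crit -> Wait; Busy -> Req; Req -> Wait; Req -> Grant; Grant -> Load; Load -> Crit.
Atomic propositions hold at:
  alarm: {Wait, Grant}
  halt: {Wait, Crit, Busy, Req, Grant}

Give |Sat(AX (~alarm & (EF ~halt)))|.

Sat(~alarm) = {Crit, Busy, Req, Load}
Sat(~halt) = {Load}
EF ~halt: least fixpoint, start Z0 = {Load}, add states with some successor in Z. Z1 = {Grant, Load}; Z2 = {Req, Grant, Load}; Z3 = {Busy, Req, Grant, Load}; fixed.
Sat(EF ~halt) = {Busy, Req, Grant, Load}
Sat(~alarm & (EF ~halt)) = {Busy, Req, Load}
Sat(AX (~alarm & (EF ~halt))) = {s : every successor in {Busy, Req, Load}} = {Busy, Grant}
|Sat(AX (~alarm & (EF ~halt)))| = |{Busy, Grant}| = 2.

2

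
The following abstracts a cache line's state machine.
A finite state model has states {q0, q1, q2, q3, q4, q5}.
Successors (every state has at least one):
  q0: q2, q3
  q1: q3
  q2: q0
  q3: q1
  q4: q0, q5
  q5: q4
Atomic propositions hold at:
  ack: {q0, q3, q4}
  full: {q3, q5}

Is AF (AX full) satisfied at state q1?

Yes

Sat(AX full) = {s : every successor in {q3, q5}} = {q1}
AF (AX full): least fixpoint, start Z0 = {q1}, add states with every successor in Z. Z1 = {q1, q3}; fixed.
Sat(AF (AX full)) = {q1, q3}
q1 ∈ Sat(AF (AX full)) = {q1, q3}, so the formula holds at q1.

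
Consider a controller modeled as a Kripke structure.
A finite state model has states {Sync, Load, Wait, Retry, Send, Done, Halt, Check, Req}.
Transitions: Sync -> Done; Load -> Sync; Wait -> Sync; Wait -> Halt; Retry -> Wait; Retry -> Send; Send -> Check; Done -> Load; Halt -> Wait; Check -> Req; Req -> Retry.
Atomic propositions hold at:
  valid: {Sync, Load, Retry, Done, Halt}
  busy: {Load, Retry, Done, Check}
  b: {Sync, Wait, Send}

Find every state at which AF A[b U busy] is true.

A[b U busy]: least fixpoint, start Z0 = Sat(busy) = {Load, Retry, Done, Check}, add states in Sat(b) with every successor in Z. Z1 = {Sync, Load, Retry, Send, Done, Check}; fixed.
Sat(A[b U busy]) = {Sync, Load, Retry, Send, Done, Check}
AF A[b U busy]: least fixpoint, start Z0 = {Sync, Load, Retry, Send, Done, Check}, add states with every successor in Z. Z1 = {Sync, Load, Retry, Send, Done, Check, Req}; fixed.
Sat(AF A[b U busy]) = {Sync, Load, Retry, Send, Done, Check, Req}

{Sync, Load, Retry, Send, Done, Check, Req}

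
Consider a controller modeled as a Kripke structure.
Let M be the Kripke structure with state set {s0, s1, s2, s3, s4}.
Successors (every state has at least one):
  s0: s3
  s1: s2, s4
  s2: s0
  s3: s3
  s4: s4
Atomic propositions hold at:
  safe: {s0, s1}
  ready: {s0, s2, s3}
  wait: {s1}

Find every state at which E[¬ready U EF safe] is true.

{s0, s1, s2}

Sat(¬ready) = {s1, s4}
EF safe: least fixpoint, start Z0 = {s0, s1}, add states with some successor in Z. Z1 = {s0, s1, s2}; fixed.
Sat(EF safe) = {s0, s1, s2}
E[¬ready U EF safe]: least fixpoint, start Z0 = Sat(EF safe) = {s0, s1, s2}, add states in Sat(¬ready) with some successor in Z. Already a fixed point.
Sat(E[¬ready U EF safe]) = {s0, s1, s2}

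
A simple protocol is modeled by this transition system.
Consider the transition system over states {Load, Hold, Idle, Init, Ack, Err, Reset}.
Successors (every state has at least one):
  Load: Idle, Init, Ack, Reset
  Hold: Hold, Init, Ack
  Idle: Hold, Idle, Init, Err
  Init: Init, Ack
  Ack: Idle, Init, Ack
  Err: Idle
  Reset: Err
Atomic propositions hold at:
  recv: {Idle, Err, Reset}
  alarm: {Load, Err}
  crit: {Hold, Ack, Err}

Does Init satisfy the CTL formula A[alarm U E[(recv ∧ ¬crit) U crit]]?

No

Sat(¬crit) = {Load, Idle, Init, Reset}
Sat(recv ∧ ¬crit) = {Idle, Reset}
E[(recv ∧ ¬crit) U crit]: least fixpoint, start Z0 = Sat(crit) = {Hold, Ack, Err}, add states in Sat(recv ∧ ¬crit) with some successor in Z. Z1 = {Hold, Idle, Ack, Err, Reset}; fixed.
Sat(E[(recv ∧ ¬crit) U crit]) = {Hold, Idle, Ack, Err, Reset}
A[alarm U E[(recv ∧ ¬crit) U crit]]: least fixpoint, start Z0 = Sat(E[(recv ∧ ¬crit) U crit]) = {Hold, Idle, Ack, Err, Reset}, add states in Sat(alarm) with every successor in Z. Already a fixed point.
Sat(A[alarm U E[(recv ∧ ¬crit) U crit]]) = {Hold, Idle, Ack, Err, Reset}
Init ∉ Sat(A[alarm U E[(recv ∧ ¬crit) U crit]]) = {Hold, Idle, Ack, Err, Reset}, so the formula does not hold at Init.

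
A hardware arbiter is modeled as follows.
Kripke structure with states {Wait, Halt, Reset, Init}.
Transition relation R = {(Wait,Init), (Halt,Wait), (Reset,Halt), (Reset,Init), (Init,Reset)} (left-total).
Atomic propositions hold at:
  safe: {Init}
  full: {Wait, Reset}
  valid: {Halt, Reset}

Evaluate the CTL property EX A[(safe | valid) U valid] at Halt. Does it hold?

Sat(safe | valid) = {Halt, Reset, Init}
A[(safe | valid) U valid]: least fixpoint, start Z0 = Sat(valid) = {Halt, Reset}, add states in Sat(safe | valid) with every successor in Z. Z1 = {Halt, Reset, Init}; fixed.
Sat(A[(safe | valid) U valid]) = {Halt, Reset, Init}
Sat(EX A[(safe | valid) U valid]) = {s : some successor in {Halt, Reset, Init}} = {Wait, Reset, Init}
Halt ∉ Sat(EX A[(safe | valid) U valid]) = {Wait, Reset, Init}, so the formula does not hold at Halt.

No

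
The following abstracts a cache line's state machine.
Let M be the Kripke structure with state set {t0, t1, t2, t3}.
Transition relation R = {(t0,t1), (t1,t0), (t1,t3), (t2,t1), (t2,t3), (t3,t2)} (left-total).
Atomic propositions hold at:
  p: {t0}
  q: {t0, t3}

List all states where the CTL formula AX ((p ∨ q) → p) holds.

{t0, t3}

Sat(p ∨ q) = {t0, t3}
Sat((p ∨ q) → p) = {t0, t1, t2}
Sat(AX ((p ∨ q) → p)) = {s : every successor in {t0, t1, t2}} = {t0, t3}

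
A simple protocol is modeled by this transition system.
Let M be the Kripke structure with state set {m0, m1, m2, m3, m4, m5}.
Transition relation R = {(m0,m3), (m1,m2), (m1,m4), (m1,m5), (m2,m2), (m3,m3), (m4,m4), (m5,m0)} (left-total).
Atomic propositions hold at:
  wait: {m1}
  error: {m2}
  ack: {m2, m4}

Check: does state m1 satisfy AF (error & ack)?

Sat(error & ack) = {m2}
AF (error & ack): least fixpoint, start Z0 = {m2}, add states with every successor in Z. Already a fixed point.
Sat(AF (error & ack)) = {m2}
m1 ∉ Sat(AF (error & ack)) = {m2}, so the formula does not hold at m1.

No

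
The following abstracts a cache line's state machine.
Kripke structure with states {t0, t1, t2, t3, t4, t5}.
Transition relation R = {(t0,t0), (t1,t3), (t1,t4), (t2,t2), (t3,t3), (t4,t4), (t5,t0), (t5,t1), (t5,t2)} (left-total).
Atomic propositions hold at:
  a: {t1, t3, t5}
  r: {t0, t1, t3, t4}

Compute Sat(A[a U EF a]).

{t1, t3, t5}

EF a: least fixpoint, start Z0 = {t1, t3, t5}, add states with some successor in Z. Already a fixed point.
Sat(EF a) = {t1, t3, t5}
A[a U EF a]: least fixpoint, start Z0 = Sat(EF a) = {t1, t3, t5}, add states in Sat(a) with every successor in Z. Already a fixed point.
Sat(A[a U EF a]) = {t1, t3, t5}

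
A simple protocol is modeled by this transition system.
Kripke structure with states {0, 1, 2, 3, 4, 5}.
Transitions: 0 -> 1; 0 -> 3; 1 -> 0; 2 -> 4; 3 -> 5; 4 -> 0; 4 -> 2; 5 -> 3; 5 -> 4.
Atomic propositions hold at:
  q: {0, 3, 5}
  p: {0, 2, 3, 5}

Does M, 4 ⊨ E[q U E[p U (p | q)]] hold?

Sat(p | q) = {0, 2, 3, 5}
E[p U (p | q)]: least fixpoint, start Z0 = Sat((p | q)) = {0, 2, 3, 5}, add states in Sat(p) with some successor in Z. Already a fixed point.
Sat(E[p U (p | q)]) = {0, 2, 3, 5}
E[q U E[p U (p | q)]]: least fixpoint, start Z0 = Sat(E[p U (p | q)]) = {0, 2, 3, 5}, add states in Sat(q) with some successor in Z. Already a fixed point.
Sat(E[q U E[p U (p | q)]]) = {0, 2, 3, 5}
4 ∉ Sat(E[q U E[p U (p | q)]]) = {0, 2, 3, 5}, so the formula does not hold at 4.

No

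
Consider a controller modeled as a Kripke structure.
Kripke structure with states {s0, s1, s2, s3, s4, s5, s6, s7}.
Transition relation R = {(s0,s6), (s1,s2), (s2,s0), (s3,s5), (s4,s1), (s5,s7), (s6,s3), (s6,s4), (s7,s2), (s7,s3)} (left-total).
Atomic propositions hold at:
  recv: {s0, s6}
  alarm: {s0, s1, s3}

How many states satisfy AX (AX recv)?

Sat(AX recv) = {s : every successor in {s0, s6}} = {s0, s2}
Sat(AX (AX recv)) = {s : every successor in {s0, s2}} = {s1, s2}
|Sat(AX (AX recv))| = |{s1, s2}| = 2.

2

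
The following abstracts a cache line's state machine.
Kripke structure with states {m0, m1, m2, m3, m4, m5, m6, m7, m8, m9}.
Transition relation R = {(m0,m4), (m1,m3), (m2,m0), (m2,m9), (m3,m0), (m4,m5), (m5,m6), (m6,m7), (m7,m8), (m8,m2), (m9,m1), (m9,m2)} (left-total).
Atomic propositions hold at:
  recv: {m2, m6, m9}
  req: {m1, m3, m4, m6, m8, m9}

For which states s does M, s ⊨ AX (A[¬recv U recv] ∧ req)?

Sat(¬recv) = {m0, m1, m3, m4, m5, m7, m8}
A[¬recv U recv]: least fixpoint, start Z0 = Sat(recv) = {m2, m6, m9}, add states in Sat(¬recv) with every successor in Z. Z1 = {m2, m5, m6, m8, m9}; Z2 = {m2, m4, m5, m6, m7, m8, m9}; Z3 = {m0, m2, m4, m5, m6, m7, m8, m9}; Z4 = {m0, m2, m3, m4, m5, m6, m7, m8, m9}; Z5 = {m0, m1, m2, m3, m4, m5, m6, m7, m8, m9}; fixed.
Sat(A[¬recv U recv]) = {m0, m1, m2, m3, m4, m5, m6, m7, m8, m9}
Sat(A[¬recv U recv] ∧ req) = {m1, m3, m4, m6, m8, m9}
Sat(AX (A[¬recv U recv] ∧ req)) = {s : every successor in {m1, m3, m4, m6, m8, m9}} = {m0, m1, m5, m7}

{m0, m1, m5, m7}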